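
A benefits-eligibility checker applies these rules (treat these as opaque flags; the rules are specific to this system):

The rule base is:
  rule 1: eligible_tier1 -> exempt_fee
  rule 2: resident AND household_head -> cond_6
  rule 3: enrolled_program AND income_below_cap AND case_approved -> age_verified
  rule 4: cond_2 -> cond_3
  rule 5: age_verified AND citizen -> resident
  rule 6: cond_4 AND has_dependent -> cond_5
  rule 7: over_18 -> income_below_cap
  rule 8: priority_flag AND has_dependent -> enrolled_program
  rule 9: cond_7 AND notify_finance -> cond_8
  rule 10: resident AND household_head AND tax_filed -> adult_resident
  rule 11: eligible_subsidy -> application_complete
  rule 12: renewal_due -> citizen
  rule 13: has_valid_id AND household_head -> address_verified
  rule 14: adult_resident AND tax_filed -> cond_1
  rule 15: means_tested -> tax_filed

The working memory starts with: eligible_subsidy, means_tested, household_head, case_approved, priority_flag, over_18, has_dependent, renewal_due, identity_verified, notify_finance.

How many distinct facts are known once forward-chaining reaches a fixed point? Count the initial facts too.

20

Round 1 fires rule 7, rule 8, rule 11, rule 12, rule 15, giving income_below_cap, enrolled_program, application_complete, citizen, tax_filed.
Round 2 fires rule 3, giving age_verified.
Round 3 fires rule 5, giving resident.
Round 4 fires rule 2, rule 10, giving cond_6, adult_resident.
Round 5 fires rule 14, giving cond_1.
Closure: {adult_resident, age_verified, application_complete, case_approved, citizen, cond_1, cond_6, eligible_subsidy, enrolled_program, has_dependent, household_head, identity_verified, income_below_cap, means_tested, notify_finance, over_18, priority_flag, renewal_due, resident, tax_filed} — 20 facts.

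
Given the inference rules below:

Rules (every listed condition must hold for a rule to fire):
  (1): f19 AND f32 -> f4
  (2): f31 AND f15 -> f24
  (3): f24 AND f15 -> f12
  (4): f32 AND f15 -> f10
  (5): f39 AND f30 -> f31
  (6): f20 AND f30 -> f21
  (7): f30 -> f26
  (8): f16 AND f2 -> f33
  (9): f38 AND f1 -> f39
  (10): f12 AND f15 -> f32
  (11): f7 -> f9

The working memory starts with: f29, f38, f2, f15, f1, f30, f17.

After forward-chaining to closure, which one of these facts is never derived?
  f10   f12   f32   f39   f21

Round 1: (7) [f30 -> f26]; (9) [f38 AND f1 -> f39]. New: f26, f39.
Round 2: (5) [f39 AND f30 -> f31]. New: f31.
Round 3: (2) [f31 AND f15 -> f24]. New: f24.
Round 4: (3) [f24 AND f15 -> f12]. New: f12.
Round 5: (10) [f12 AND f15 -> f32]. New: f32.
Round 6: (4) [f32 AND f15 -> f10]. New: f10.
Derived: f12 (round 4), f39 (round 1), f10 (round 6), f32 (round 5). f21 never appears in any round.

f21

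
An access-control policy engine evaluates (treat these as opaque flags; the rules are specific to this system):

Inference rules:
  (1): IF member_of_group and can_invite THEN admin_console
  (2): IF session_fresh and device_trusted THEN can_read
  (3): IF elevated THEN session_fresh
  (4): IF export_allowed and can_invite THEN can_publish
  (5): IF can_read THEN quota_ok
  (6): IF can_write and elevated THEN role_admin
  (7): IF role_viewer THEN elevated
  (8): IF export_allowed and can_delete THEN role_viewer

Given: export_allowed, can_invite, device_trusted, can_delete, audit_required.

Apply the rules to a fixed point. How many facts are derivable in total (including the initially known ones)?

Round 1: (4) [IF export_allowed and can_invite THEN can_publish]; (8) [IF export_allowed and can_delete THEN role_viewer]. Adds can_publish, role_viewer.
Round 2: (7) [IF role_viewer THEN elevated]. Adds elevated.
Round 3: (3) [IF elevated THEN session_fresh]. Adds session_fresh.
Round 4: (2) [IF session_fresh and device_trusted THEN can_read]. Adds can_read.
Round 5: (5) [IF can_read THEN quota_ok]. Adds quota_ok.
Closure: {audit_required, can_delete, can_invite, can_publish, can_read, device_trusted, elevated, export_allowed, quota_ok, role_viewer, session_fresh} — 11 facts.

11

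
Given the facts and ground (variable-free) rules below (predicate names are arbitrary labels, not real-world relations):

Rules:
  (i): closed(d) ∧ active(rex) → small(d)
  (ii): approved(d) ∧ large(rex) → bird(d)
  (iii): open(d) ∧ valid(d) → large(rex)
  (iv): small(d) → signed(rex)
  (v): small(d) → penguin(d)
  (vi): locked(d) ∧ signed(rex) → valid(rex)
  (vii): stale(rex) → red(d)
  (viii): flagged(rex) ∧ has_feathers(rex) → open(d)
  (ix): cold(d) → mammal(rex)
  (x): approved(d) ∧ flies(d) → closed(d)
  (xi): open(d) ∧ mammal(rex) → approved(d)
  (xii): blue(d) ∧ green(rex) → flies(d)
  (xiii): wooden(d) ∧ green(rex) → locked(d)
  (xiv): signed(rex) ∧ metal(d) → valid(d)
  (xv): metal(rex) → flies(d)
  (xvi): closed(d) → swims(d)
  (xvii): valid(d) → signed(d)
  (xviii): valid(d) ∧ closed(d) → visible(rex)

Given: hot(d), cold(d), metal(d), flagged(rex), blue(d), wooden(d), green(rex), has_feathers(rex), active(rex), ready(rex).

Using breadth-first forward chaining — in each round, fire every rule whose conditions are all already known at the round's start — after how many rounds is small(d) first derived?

[1] (viii) [flagged(rex) ∧ has_feathers(rex) → open(d)]; (ix) [cold(d) → mammal(rex)]; (xii) [blue(d) ∧ green(rex) → flies(d)]; (xiii) [wooden(d) ∧ green(rex) → locked(d)]. ⇒ new: open(d), mammal(rex), flies(d), locked(d).
[2] (xi) [open(d) ∧ mammal(rex) → approved(d)]. ⇒ new: approved(d).
[3] (x) [approved(d) ∧ flies(d) → closed(d)]. ⇒ new: closed(d).
[4] (i) [closed(d) ∧ active(rex) → small(d)]; (xvi) [closed(d) → swims(d)]. ⇒ new: small(d), swims(d).
small(d) first appears in round 4.

4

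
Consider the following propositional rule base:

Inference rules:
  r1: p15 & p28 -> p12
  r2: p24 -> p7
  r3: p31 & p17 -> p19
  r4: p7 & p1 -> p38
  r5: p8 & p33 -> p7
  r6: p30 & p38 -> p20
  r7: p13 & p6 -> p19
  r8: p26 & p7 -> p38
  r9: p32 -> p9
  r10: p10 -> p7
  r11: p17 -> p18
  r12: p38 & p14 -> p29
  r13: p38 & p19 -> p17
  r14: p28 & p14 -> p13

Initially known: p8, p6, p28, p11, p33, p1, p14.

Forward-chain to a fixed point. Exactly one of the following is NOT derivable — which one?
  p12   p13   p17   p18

p12

Round 1: r5 [p8 & p33 -> p7]; r14 [p28 & p14 -> p13]. New: p7, p13.
Round 2: r4 [p7 & p1 -> p38]; r7 [p13 & p6 -> p19]. New: p38, p19.
Round 3: r12 [p38 & p14 -> p29]; r13 [p38 & p19 -> p17]. New: p29, p17.
Round 4: r11 [p17 -> p18]. New: p18.
Derived: p18 (round 4), p17 (round 3), p13 (round 1). p12 never appears in any round.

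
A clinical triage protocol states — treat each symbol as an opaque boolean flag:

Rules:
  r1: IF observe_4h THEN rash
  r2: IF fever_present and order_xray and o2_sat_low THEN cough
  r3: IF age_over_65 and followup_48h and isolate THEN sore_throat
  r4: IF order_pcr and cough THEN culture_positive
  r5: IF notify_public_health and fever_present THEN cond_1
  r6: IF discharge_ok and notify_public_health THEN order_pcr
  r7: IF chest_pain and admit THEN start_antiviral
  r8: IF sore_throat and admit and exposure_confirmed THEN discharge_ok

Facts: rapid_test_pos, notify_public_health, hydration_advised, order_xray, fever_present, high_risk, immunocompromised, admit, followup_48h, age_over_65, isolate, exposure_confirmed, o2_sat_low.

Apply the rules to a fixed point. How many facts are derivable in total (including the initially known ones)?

19

Round 1: r2 [IF fever_present and order_xray and o2_sat_low THEN cough]; r3 [IF age_over_65 and followup_48h and isolate THEN sore_throat]; r5 [IF notify_public_health and fever_present THEN cond_1]. Adds cough, sore_throat, cond_1.
Round 2: r8 [IF sore_throat and admit and exposure_confirmed THEN discharge_ok]. Adds discharge_ok.
Round 3: r6 [IF discharge_ok and notify_public_health THEN order_pcr]. Adds order_pcr.
Round 4: r4 [IF order_pcr and cough THEN culture_positive]. Adds culture_positive.
Closure: {admit, age_over_65, cond_1, cough, culture_positive, discharge_ok, exposure_confirmed, fever_present, followup_48h, high_risk, hydration_advised, immunocompromised, isolate, notify_public_health, o2_sat_low, order_pcr, order_xray, rapid_test_pos, sore_throat} — 19 facts.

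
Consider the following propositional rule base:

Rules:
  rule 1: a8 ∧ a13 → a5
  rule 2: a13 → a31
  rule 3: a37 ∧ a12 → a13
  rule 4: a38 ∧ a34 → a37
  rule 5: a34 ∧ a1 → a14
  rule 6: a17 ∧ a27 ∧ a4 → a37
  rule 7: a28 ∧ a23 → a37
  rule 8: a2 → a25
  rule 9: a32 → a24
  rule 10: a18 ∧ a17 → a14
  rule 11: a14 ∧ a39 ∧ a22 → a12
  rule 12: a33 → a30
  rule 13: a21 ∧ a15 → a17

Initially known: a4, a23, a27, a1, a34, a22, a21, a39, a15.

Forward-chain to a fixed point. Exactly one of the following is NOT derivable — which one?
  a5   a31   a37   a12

a5

Round 1: rule 5 [a34 ∧ a1 → a14]; rule 13 [a21 ∧ a15 → a17]. New: a14, a17.
Round 2: rule 6 [a17 ∧ a27 ∧ a4 → a37]; rule 11 [a14 ∧ a39 ∧ a22 → a12]. New: a37, a12.
Round 3: rule 3 [a37 ∧ a12 → a13]. New: a13.
Round 4: rule 2 [a13 → a31]. New: a31.
Derived: a37 (round 2), a12 (round 2), a31 (round 4). a5 never appears in any round.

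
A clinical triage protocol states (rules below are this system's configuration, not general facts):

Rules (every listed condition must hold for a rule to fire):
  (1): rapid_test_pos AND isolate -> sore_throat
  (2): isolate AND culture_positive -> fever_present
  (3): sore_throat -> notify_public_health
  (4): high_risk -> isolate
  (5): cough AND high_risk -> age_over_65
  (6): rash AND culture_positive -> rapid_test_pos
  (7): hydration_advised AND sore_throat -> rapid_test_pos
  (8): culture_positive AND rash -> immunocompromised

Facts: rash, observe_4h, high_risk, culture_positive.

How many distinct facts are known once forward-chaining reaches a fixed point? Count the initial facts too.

[1] (4) [high_risk -> isolate]; (6) [rash AND culture_positive -> rapid_test_pos]; (8) [culture_positive AND rash -> immunocompromised]. ⇒ new: isolate, rapid_test_pos, immunocompromised.
[2] (1) [rapid_test_pos AND isolate -> sore_throat]; (2) [isolate AND culture_positive -> fever_present]. ⇒ new: sore_throat, fever_present.
[3] (3) [sore_throat -> notify_public_health]. ⇒ new: notify_public_health.
Closure: {culture_positive, fever_present, high_risk, immunocompromised, isolate, notify_public_health, observe_4h, rapid_test_pos, rash, sore_throat} — 10 facts.

10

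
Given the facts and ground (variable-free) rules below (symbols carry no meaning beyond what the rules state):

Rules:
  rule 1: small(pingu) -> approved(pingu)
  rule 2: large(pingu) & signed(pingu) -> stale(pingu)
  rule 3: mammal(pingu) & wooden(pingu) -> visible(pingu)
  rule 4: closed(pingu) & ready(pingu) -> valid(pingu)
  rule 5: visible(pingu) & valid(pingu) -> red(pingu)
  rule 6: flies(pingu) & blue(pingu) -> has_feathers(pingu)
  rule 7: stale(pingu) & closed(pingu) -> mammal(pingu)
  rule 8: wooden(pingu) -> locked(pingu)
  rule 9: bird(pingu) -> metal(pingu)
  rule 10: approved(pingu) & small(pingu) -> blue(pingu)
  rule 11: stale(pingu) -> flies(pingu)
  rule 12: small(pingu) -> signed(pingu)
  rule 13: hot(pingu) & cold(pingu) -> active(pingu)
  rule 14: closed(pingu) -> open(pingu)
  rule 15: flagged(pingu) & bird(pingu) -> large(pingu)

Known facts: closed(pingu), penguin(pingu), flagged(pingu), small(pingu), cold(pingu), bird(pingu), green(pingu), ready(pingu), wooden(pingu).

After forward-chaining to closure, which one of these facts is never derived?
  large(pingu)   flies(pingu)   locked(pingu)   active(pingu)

Round 1: rule 1 [small(pingu) -> approved(pingu)]; rule 4 [closed(pingu) & ready(pingu) -> valid(pingu)]; rule 8 [wooden(pingu) -> locked(pingu)]; rule 9 [bird(pingu) -> metal(pingu)]; rule 12 [small(pingu) -> signed(pingu)]; rule 14 [closed(pingu) -> open(pingu)]; rule 15 [flagged(pingu) & bird(pingu) -> large(pingu)]. New: approved(pingu), valid(pingu), locked(pingu), metal(pingu), signed(pingu), open(pingu), large(pingu).
Round 2: rule 2 [large(pingu) & signed(pingu) -> stale(pingu)]; rule 10 [approved(pingu) & small(pingu) -> blue(pingu)]. New: stale(pingu), blue(pingu).
Round 3: rule 7 [stale(pingu) & closed(pingu) -> mammal(pingu)]; rule 11 [stale(pingu) -> flies(pingu)]. New: mammal(pingu), flies(pingu).
Round 4: rule 3 [mammal(pingu) & wooden(pingu) -> visible(pingu)]; rule 6 [flies(pingu) & blue(pingu) -> has_feathers(pingu)]. New: visible(pingu), has_feathers(pingu).
Round 5: rule 5 [visible(pingu) & valid(pingu) -> red(pingu)]. New: red(pingu).
Derived: large(pingu) (round 1), flies(pingu) (round 3), locked(pingu) (round 1). active(pingu) never appears in any round.

active(pingu)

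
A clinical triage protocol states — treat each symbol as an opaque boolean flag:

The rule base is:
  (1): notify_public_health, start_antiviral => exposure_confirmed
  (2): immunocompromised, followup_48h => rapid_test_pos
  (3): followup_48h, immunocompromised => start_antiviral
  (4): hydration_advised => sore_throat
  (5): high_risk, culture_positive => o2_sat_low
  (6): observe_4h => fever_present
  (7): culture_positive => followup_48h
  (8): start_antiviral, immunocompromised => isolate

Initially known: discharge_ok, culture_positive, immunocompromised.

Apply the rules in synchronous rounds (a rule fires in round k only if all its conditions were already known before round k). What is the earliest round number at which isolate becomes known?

3

Round 1: (7) [culture_positive => followup_48h]. Adds followup_48h.
Round 2: (2) [immunocompromised, followup_48h => rapid_test_pos]; (3) [followup_48h, immunocompromised => start_antiviral]. Adds rapid_test_pos, start_antiviral.
Round 3: (8) [start_antiviral, immunocompromised => isolate]. Adds isolate.
isolate first appears in round 3.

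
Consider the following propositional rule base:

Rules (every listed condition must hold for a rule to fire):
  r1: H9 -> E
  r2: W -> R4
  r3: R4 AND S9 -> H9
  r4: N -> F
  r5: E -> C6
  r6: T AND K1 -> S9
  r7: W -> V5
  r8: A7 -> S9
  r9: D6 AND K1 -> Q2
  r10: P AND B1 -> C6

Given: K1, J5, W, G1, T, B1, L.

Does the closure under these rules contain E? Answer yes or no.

yes

Round 1 — r2, r6, r7, derive R4, S9, V5.
Round 2 — r3, derive H9.
Round 3 — r1, derive E.
Round 4 — r5, derive C6.
E appears in round 3, so it is derivable.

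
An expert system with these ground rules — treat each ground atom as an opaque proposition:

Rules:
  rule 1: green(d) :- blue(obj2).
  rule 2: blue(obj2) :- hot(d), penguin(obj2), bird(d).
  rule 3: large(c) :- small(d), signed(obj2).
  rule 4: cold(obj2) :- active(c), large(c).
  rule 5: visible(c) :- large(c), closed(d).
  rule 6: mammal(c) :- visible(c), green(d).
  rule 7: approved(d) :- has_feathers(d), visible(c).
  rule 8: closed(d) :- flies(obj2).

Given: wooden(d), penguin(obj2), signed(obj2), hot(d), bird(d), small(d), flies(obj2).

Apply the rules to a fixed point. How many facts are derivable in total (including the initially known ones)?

Round 1 fires rule 2, rule 3, rule 8, giving blue(obj2), large(c), closed(d).
Round 2 fires rule 1, rule 5, giving green(d), visible(c).
Round 3 fires rule 6, giving mammal(c).
Closure: {bird(d), blue(obj2), closed(d), flies(obj2), green(d), hot(d), large(c), mammal(c), penguin(obj2), signed(obj2), small(d), visible(c), wooden(d)} — 13 facts.

13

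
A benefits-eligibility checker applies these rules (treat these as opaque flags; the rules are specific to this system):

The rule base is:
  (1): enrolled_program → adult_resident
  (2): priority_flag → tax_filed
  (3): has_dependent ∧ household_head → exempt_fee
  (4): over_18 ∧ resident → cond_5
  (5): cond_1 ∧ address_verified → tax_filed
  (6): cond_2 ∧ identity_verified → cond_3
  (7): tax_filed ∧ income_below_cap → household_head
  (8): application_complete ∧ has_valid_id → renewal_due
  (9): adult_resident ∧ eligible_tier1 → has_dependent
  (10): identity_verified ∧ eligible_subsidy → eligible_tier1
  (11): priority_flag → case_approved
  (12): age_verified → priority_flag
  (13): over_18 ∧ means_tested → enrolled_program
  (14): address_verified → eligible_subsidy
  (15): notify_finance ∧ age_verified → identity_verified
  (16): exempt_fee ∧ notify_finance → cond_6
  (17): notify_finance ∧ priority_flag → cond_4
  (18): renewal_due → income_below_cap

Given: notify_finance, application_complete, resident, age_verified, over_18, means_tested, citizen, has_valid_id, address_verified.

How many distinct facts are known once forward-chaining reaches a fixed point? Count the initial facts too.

Round 1 — (4), (8), (12), (13), (14), (15), derive cond_5, renewal_due, priority_flag, enrolled_program, eligible_subsidy, identity_verified.
Round 2 — (1), (2), (10), (11), (17), (18), derive adult_resident, tax_filed, eligible_tier1, case_approved, cond_4, income_below_cap.
Round 3 — (7), (9), derive household_head, has_dependent.
Round 4 — (3), derive exempt_fee.
Round 5 — (16), derive cond_6.
Closure: {address_verified, adult_resident, age_verified, application_complete, case_approved, citizen, cond_4, cond_5, cond_6, eligible_subsidy, eligible_tier1, enrolled_program, exempt_fee, has_dependent, has_valid_id, household_head, identity_verified, income_below_cap, means_tested, notify_finance, over_18, priority_flag, renewal_due, resident, tax_filed} — 25 facts.

25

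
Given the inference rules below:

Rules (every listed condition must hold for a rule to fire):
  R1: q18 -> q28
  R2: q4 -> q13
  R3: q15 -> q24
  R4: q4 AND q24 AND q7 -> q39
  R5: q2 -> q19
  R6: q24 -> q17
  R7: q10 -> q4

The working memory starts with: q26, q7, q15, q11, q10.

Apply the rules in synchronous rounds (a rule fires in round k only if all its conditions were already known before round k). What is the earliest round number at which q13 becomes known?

2

Round 1 fires R3, R7, giving q24, q4.
Round 2 fires R2, R4, R6, giving q13, q39, q17.
q13 first appears in round 2.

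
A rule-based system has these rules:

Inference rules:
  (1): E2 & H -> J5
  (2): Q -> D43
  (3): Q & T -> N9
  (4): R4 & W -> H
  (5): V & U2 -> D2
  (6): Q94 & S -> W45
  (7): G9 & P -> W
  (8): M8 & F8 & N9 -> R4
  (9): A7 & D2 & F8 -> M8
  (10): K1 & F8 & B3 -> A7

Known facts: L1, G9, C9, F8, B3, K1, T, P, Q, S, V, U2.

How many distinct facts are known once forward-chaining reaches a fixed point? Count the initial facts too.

20

Round 1 — (2), (3), (5), (7), (10), derive D43, N9, D2, W, A7.
Round 2 — (9), derive M8.
Round 3 — (8), derive R4.
Round 4 — (4), derive H.
Closure: {A7, B3, C9, D2, D43, F8, G9, H, K1, L1, M8, N9, P, Q, R4, S, T, U2, V, W} — 20 facts.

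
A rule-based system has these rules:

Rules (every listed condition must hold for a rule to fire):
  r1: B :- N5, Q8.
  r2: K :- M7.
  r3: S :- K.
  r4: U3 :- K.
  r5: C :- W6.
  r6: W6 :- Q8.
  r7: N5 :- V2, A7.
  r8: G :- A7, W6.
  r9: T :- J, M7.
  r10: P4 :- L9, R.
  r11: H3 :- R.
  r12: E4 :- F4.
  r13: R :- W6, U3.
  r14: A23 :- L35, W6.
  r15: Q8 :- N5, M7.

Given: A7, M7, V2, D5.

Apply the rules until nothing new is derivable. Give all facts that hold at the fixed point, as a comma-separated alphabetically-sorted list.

Round 1: r2 [K :- M7.]; r7 [N5 :- V2, A7.]. New: K, N5.
Round 2: r3 [S :- K.]; r4 [U3 :- K.]; r15 [Q8 :- N5, M7.]. New: S, U3, Q8.
Round 3: r1 [B :- N5, Q8.]; r6 [W6 :- Q8.]. New: B, W6.
Round 4: r5 [C :- W6.]; r8 [G :- A7, W6.]; r13 [R :- W6, U3.]. New: C, G, R.
Round 5: r11 [H3 :- R.]. New: H3.

A7, B, C, D5, G, H3, K, M7, N5, Q8, R, S, U3, V2, W6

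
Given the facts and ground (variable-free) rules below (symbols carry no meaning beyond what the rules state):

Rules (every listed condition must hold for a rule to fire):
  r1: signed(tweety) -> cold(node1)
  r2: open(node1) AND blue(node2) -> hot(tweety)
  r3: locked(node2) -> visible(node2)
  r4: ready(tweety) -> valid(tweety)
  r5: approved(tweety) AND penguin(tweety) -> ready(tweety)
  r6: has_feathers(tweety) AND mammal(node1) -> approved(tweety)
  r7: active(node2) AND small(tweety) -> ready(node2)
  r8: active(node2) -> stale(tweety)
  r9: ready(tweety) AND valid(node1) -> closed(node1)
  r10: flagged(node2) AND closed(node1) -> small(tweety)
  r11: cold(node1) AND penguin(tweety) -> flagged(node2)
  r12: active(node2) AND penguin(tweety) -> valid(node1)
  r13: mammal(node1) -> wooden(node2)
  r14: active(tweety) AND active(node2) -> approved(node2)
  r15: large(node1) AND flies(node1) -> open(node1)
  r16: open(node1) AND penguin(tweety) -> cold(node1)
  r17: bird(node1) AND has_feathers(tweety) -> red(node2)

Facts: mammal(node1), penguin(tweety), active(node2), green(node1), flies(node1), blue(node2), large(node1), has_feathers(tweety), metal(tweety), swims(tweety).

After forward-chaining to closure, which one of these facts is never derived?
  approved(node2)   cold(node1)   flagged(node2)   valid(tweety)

Round 1: r6 [has_feathers(tweety) AND mammal(node1) -> approved(tweety)]; r8 [active(node2) -> stale(tweety)]; r12 [active(node2) AND penguin(tweety) -> valid(node1)]; r13 [mammal(node1) -> wooden(node2)]; r15 [large(node1) AND flies(node1) -> open(node1)]. New: approved(tweety), stale(tweety), valid(node1), wooden(node2), open(node1).
Round 2: r2 [open(node1) AND blue(node2) -> hot(tweety)]; r5 [approved(tweety) AND penguin(tweety) -> ready(tweety)]; r16 [open(node1) AND penguin(tweety) -> cold(node1)]. New: hot(tweety), ready(tweety), cold(node1).
Round 3: r4 [ready(tweety) -> valid(tweety)]; r9 [ready(tweety) AND valid(node1) -> closed(node1)]; r11 [cold(node1) AND penguin(tweety) -> flagged(node2)]. New: valid(tweety), closed(node1), flagged(node2).
Round 4: r10 [flagged(node2) AND closed(node1) -> small(tweety)]. New: small(tweety).
Round 5: r7 [active(node2) AND small(tweety) -> ready(node2)]. New: ready(node2).
Derived: cold(node1) (round 2), flagged(node2) (round 3), valid(tweety) (round 3). approved(node2) never appears in any round.

approved(node2)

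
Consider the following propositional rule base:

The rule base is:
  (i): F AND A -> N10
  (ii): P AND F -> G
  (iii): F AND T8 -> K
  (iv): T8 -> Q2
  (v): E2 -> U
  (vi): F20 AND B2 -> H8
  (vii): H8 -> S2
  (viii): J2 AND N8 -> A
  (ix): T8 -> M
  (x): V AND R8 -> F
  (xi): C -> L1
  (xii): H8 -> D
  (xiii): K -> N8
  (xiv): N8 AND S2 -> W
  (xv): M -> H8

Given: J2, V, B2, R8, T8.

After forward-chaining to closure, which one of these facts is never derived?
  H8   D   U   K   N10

U

Round 1: (iv) [T8 -> Q2]; (ix) [T8 -> M]; (x) [V AND R8 -> F]. Adds Q2, M, F.
Round 2: (iii) [F AND T8 -> K]; (xv) [M -> H8]. Adds K, H8.
Round 3: (vii) [H8 -> S2]; (xii) [H8 -> D]; (xiii) [K -> N8]. Adds S2, D, N8.
Round 4: (viii) [J2 AND N8 -> A]; (xiv) [N8 AND S2 -> W]. Adds A, W.
Round 5: (i) [F AND A -> N10]. Adds N10.
Derived: K (round 2), D (round 3), N10 (round 5), H8 (round 2). U never appears in any round.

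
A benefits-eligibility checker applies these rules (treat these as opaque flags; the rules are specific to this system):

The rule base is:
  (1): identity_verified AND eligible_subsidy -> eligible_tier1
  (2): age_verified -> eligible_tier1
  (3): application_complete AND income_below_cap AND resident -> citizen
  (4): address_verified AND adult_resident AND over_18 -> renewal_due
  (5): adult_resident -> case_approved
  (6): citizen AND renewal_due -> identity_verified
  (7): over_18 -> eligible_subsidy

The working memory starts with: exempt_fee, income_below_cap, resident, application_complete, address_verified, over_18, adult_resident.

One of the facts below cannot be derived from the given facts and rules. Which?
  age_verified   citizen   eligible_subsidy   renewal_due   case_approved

age_verified

Round 1 fires (3), (4), (5), (7), giving citizen, renewal_due, case_approved, eligible_subsidy.
Round 2 fires (6), giving identity_verified.
Round 3 fires (1), giving eligible_tier1.
Derived: renewal_due (round 1), case_approved (round 1), eligible_subsidy (round 1), citizen (round 1). age_verified never appears in any round.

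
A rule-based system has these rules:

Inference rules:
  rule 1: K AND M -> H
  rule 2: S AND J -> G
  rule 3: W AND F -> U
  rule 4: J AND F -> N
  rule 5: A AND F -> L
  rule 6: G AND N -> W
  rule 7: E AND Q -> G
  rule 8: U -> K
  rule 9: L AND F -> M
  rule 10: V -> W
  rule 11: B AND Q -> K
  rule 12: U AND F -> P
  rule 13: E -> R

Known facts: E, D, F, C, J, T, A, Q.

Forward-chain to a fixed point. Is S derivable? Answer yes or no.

Round 1: rule 4 [J AND F -> N]; rule 5 [A AND F -> L]; rule 7 [E AND Q -> G]; rule 13 [E -> R]. Adds N, L, G, R.
Round 2: rule 6 [G AND N -> W]; rule 9 [L AND F -> M]. Adds W, M.
Round 3: rule 3 [W AND F -> U]. Adds U.
Round 4: rule 8 [U -> K]; rule 12 [U AND F -> P]. Adds K, P.
Round 5: rule 1 [K AND M -> H]. Adds H.
Fixed point reached. No rule has S as a consequent, and it is not given.

no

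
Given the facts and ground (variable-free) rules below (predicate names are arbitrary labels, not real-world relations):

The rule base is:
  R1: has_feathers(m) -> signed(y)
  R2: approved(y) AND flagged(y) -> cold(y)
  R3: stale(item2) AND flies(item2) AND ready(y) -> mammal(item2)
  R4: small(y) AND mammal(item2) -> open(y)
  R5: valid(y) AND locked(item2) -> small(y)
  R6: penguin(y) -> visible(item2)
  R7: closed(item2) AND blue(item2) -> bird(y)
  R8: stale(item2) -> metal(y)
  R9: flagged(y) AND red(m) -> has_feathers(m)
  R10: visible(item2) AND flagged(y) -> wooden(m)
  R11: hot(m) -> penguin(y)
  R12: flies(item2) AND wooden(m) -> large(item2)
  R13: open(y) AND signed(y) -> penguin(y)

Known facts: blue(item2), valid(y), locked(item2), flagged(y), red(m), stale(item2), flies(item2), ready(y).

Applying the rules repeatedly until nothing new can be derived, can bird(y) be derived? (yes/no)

no

Round 1: R3 [stale(item2) AND flies(item2) AND ready(y) -> mammal(item2)]; R5 [valid(y) AND locked(item2) -> small(y)]; R8 [stale(item2) -> metal(y)]; R9 [flagged(y) AND red(m) -> has_feathers(m)]. Adds mammal(item2), small(y), metal(y), has_feathers(m).
Round 2: R1 [has_feathers(m) -> signed(y)]; R4 [small(y) AND mammal(item2) -> open(y)]. Adds signed(y), open(y).
Round 3: R13 [open(y) AND signed(y) -> penguin(y)]. Adds penguin(y).
Round 4: R6 [penguin(y) -> visible(item2)]. Adds visible(item2).
Round 5: R10 [visible(item2) AND flagged(y) -> wooden(m)]. Adds wooden(m).
Round 6: R12 [flies(item2) AND wooden(m) -> large(item2)]. Adds large(item2).
Fixed point reached. bird(y) is concluded only by R7; R7 needs closed(item2) (never derived).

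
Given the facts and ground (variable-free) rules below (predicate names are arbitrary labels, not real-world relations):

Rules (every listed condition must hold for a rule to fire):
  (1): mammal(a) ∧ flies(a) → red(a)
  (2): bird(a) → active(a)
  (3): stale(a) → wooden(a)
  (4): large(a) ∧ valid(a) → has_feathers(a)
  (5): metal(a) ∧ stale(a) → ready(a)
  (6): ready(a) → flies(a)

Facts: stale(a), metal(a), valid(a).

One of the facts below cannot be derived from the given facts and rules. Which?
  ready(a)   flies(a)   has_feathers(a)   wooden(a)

has_feathers(a)

[1] (3) [stale(a) → wooden(a)]; (5) [metal(a) ∧ stale(a) → ready(a)]. ⇒ new: wooden(a), ready(a).
[2] (6) [ready(a) → flies(a)]. ⇒ new: flies(a).
Derived: ready(a) (round 1), flies(a) (round 2), wooden(a) (round 1). has_feathers(a) never appears in any round.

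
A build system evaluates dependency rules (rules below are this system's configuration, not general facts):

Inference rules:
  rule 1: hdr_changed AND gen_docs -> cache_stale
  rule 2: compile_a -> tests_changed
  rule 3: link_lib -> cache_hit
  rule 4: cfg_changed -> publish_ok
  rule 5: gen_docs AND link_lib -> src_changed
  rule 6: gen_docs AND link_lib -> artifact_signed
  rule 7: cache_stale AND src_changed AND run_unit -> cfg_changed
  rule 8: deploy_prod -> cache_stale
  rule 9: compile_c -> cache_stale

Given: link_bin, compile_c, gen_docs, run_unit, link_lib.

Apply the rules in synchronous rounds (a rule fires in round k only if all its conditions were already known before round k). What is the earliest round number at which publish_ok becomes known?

Round 1 — rule 3, rule 5, rule 6, rule 9, derive cache_hit, src_changed, artifact_signed, cache_stale.
Round 2 — rule 7, derive cfg_changed.
Round 3 — rule 4, derive publish_ok.
publish_ok first appears in round 3.

3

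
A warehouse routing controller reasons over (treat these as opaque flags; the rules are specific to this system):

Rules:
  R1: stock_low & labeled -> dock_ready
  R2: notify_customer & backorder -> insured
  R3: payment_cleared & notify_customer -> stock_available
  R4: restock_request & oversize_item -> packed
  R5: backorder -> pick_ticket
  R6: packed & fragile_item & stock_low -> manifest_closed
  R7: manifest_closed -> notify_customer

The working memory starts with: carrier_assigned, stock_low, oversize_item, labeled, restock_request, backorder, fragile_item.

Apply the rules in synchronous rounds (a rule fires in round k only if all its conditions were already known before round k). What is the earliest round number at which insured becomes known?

Round 1: R1 [stock_low & labeled -> dock_ready]; R4 [restock_request & oversize_item -> packed]; R5 [backorder -> pick_ticket]. New: dock_ready, packed, pick_ticket.
Round 2: R6 [packed & fragile_item & stock_low -> manifest_closed]. New: manifest_closed.
Round 3: R7 [manifest_closed -> notify_customer]. New: notify_customer.
Round 4: R2 [notify_customer & backorder -> insured]. New: insured.
insured first appears in round 4.

4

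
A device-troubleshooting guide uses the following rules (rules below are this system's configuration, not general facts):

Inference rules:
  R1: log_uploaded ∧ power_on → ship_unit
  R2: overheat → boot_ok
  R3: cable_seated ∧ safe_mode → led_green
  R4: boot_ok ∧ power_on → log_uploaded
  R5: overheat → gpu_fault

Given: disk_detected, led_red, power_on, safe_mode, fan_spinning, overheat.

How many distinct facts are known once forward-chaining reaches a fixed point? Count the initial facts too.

Round 1: R2 [overheat → boot_ok]; R5 [overheat → gpu_fault]. New: boot_ok, gpu_fault.
Round 2: R4 [boot_ok ∧ power_on → log_uploaded]. New: log_uploaded.
Round 3: R1 [log_uploaded ∧ power_on → ship_unit]. New: ship_unit.
Closure: {boot_ok, disk_detected, fan_spinning, gpu_fault, led_red, log_uploaded, overheat, power_on, safe_mode, ship_unit} — 10 facts.

10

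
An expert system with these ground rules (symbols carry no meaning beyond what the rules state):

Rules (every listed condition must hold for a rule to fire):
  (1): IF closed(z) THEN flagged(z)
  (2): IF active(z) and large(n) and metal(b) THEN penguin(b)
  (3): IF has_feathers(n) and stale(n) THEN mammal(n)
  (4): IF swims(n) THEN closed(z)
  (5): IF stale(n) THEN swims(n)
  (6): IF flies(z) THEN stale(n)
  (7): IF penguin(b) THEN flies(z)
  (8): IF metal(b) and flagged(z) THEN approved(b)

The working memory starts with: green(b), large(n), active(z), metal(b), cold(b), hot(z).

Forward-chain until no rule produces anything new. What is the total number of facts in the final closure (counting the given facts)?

13

[1] (2) [IF active(z) and large(n) and metal(b) THEN penguin(b)]. ⇒ new: penguin(b).
[2] (7) [IF penguin(b) THEN flies(z)]. ⇒ new: flies(z).
[3] (6) [IF flies(z) THEN stale(n)]. ⇒ new: stale(n).
[4] (5) [IF stale(n) THEN swims(n)]. ⇒ new: swims(n).
[5] (4) [IF swims(n) THEN closed(z)]. ⇒ new: closed(z).
[6] (1) [IF closed(z) THEN flagged(z)]. ⇒ new: flagged(z).
[7] (8) [IF metal(b) and flagged(z) THEN approved(b)]. ⇒ new: approved(b).
Closure: {active(z), approved(b), closed(z), cold(b), flagged(z), flies(z), green(b), hot(z), large(n), metal(b), penguin(b), stale(n), swims(n)} — 13 facts.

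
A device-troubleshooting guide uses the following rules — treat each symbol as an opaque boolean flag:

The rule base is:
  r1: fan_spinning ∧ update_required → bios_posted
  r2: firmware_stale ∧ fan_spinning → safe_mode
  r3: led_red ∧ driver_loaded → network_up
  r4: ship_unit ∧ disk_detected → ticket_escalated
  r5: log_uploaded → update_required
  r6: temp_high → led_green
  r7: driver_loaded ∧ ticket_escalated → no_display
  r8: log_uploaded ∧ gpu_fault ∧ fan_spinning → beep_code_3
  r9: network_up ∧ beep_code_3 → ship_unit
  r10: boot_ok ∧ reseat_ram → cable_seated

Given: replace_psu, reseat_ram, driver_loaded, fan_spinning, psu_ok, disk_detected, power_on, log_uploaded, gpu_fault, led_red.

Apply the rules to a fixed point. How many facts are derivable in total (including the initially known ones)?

17

Round 1 fires r3, r5, r8, giving network_up, update_required, beep_code_3.
Round 2 fires r1, r9, giving bios_posted, ship_unit.
Round 3 fires r4, giving ticket_escalated.
Round 4 fires r7, giving no_display.
Closure: {beep_code_3, bios_posted, disk_detected, driver_loaded, fan_spinning, gpu_fault, led_red, log_uploaded, network_up, no_display, power_on, psu_ok, replace_psu, reseat_ram, ship_unit, ticket_escalated, update_required} — 17 facts.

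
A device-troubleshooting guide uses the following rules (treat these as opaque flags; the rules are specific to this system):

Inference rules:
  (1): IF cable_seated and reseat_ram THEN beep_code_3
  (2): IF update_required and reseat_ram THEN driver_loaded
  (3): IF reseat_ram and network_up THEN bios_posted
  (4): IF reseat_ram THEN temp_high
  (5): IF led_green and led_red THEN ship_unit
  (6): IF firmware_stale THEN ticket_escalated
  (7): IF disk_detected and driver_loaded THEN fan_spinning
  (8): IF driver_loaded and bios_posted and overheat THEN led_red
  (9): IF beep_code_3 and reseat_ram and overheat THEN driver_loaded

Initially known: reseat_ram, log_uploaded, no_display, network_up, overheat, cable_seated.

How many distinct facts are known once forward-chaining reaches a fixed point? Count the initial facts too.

[1] (1) [IF cable_seated and reseat_ram THEN beep_code_3]; (3) [IF reseat_ram and network_up THEN bios_posted]; (4) [IF reseat_ram THEN temp_high]. ⇒ new: beep_code_3, bios_posted, temp_high.
[2] (9) [IF beep_code_3 and reseat_ram and overheat THEN driver_loaded]. ⇒ new: driver_loaded.
[3] (8) [IF driver_loaded and bios_posted and overheat THEN led_red]. ⇒ new: led_red.
Closure: {beep_code_3, bios_posted, cable_seated, driver_loaded, led_red, log_uploaded, network_up, no_display, overheat, reseat_ram, temp_high} — 11 facts.

11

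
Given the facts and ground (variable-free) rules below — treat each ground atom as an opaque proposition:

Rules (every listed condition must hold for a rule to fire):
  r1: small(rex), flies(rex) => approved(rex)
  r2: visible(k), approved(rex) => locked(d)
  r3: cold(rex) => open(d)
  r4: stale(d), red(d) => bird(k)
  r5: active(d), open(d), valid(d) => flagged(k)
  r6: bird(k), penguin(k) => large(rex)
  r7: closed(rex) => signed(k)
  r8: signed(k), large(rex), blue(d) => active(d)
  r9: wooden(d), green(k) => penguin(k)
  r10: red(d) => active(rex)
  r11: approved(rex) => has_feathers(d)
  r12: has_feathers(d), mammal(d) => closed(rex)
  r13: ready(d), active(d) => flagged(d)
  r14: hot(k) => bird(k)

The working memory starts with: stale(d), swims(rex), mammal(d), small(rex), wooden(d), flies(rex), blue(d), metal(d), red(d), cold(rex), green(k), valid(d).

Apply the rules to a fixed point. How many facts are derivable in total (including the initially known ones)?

23

Round 1: r1 [small(rex), flies(rex) => approved(rex)]; r3 [cold(rex) => open(d)]; r4 [stale(d), red(d) => bird(k)]; r9 [wooden(d), green(k) => penguin(k)]; r10 [red(d) => active(rex)]. New: approved(rex), open(d), bird(k), penguin(k), active(rex).
Round 2: r6 [bird(k), penguin(k) => large(rex)]; r11 [approved(rex) => has_feathers(d)]. New: large(rex), has_feathers(d).
Round 3: r12 [has_feathers(d), mammal(d) => closed(rex)]. New: closed(rex).
Round 4: r7 [closed(rex) => signed(k)]. New: signed(k).
Round 5: r8 [signed(k), large(rex), blue(d) => active(d)]. New: active(d).
Round 6: r5 [active(d), open(d), valid(d) => flagged(k)]. New: flagged(k).
Closure: {active(d), active(rex), approved(rex), bird(k), blue(d), closed(rex), cold(rex), flagged(k), flies(rex), green(k), has_feathers(d), large(rex), mammal(d), metal(d), open(d), penguin(k), red(d), signed(k), small(rex), stale(d), swims(rex), valid(d), wooden(d)} — 23 facts.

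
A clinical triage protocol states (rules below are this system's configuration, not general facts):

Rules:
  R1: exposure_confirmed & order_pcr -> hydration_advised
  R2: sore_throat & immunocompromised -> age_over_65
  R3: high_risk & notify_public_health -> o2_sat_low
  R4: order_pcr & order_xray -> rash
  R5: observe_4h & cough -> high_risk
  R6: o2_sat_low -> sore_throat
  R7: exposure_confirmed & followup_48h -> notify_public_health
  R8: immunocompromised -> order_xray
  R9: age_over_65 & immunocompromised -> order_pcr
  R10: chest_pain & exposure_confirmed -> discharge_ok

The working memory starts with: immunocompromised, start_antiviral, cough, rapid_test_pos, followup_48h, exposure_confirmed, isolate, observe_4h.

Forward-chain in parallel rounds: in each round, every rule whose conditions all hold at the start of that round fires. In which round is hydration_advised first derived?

Round 1 fires R5, R7, R8, giving high_risk, notify_public_health, order_xray.
Round 2 fires R3, giving o2_sat_low.
Round 3 fires R6, giving sore_throat.
Round 4 fires R2, giving age_over_65.
Round 5 fires R9, giving order_pcr.
Round 6 fires R1, R4, giving hydration_advised, rash.
hydration_advised first appears in round 6.

6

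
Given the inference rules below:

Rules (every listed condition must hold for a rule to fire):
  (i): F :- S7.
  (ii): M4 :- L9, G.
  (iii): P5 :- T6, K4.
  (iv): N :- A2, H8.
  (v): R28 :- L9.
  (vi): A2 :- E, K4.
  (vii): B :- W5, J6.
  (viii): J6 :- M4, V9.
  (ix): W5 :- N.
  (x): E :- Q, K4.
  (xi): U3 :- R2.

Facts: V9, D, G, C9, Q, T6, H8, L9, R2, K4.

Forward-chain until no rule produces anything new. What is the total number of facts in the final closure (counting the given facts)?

[1] (ii) [M4 :- L9, G.]; (iii) [P5 :- T6, K4.]; (v) [R28 :- L9.]; (x) [E :- Q, K4.]; (xi) [U3 :- R2.]. ⇒ new: M4, P5, R28, E, U3.
[2] (vi) [A2 :- E, K4.]; (viii) [J6 :- M4, V9.]. ⇒ new: A2, J6.
[3] (iv) [N :- A2, H8.]. ⇒ new: N.
[4] (ix) [W5 :- N.]. ⇒ new: W5.
[5] (vii) [B :- W5, J6.]. ⇒ new: B.
Closure: {A2, B, C9, D, E, G, H8, J6, K4, L9, M4, N, P5, Q, R2, R28, T6, U3, V9, W5} — 20 facts.

20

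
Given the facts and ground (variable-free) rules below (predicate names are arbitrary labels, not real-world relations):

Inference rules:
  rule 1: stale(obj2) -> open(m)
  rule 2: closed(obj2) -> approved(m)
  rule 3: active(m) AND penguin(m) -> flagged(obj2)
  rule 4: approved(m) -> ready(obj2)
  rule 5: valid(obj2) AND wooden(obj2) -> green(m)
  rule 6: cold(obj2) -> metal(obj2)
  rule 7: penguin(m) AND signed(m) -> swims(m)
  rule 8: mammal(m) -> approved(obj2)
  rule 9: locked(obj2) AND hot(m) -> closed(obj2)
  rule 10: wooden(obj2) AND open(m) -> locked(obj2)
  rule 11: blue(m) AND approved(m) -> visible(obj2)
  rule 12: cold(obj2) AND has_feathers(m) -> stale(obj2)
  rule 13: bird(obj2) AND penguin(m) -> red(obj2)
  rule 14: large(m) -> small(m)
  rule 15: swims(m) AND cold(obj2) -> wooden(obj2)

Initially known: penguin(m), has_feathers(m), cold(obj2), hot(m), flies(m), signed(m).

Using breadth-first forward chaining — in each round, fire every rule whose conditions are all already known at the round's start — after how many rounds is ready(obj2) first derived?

Round 1 — rule 6, rule 7, rule 12, derive metal(obj2), swims(m), stale(obj2).
Round 2 — rule 1, rule 15, derive open(m), wooden(obj2).
Round 3 — rule 10, derive locked(obj2).
Round 4 — rule 9, derive closed(obj2).
Round 5 — rule 2, derive approved(m).
Round 6 — rule 4, derive ready(obj2).
ready(obj2) first appears in round 6.

6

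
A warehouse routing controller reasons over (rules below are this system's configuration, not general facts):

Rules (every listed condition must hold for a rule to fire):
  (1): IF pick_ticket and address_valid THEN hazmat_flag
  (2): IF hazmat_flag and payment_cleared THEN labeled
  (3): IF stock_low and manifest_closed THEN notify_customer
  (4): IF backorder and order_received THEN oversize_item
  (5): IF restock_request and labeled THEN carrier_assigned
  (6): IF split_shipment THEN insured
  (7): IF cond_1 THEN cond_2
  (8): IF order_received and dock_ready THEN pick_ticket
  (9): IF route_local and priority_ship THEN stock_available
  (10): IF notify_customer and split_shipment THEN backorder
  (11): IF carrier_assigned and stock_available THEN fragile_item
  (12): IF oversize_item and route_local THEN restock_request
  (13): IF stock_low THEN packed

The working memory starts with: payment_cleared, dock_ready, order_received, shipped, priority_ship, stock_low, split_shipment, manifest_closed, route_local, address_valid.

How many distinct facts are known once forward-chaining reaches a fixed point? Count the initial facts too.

Round 1 — (3), (6), (8), (9), (13), derive notify_customer, insured, pick_ticket, stock_available, packed.
Round 2 — (1), (10), derive hazmat_flag, backorder.
Round 3 — (2), (4), derive labeled, oversize_item.
Round 4 — (12), derive restock_request.
Round 5 — (5), derive carrier_assigned.
Round 6 — (11), derive fragile_item.
Closure: {address_valid, backorder, carrier_assigned, dock_ready, fragile_item, hazmat_flag, insured, labeled, manifest_closed, notify_customer, order_received, oversize_item, packed, payment_cleared, pick_ticket, priority_ship, restock_request, route_local, shipped, split_shipment, stock_available, stock_low} — 22 facts.

22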